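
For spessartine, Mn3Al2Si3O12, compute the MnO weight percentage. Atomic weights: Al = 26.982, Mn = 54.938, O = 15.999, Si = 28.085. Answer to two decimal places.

Molar mass of Mn3Al2Si3O12 = 3×54.938 + 2×26.982 + 3×28.085 + 12×15.999 = 495.021 g/mol.
Each formula unit contains 3 Mn, equivalent to 3/1 = 3.0000 mol MnO.
M(MnO) = 1×54.938 + 1×15.999 = 70.937 g/mol.
Mass of MnO per formula unit = 3.0000 × 70.937 = 212.811 g.
MnO wt% = 212.811 / 495.021 × 100 = 42.99%.

42.99 wt%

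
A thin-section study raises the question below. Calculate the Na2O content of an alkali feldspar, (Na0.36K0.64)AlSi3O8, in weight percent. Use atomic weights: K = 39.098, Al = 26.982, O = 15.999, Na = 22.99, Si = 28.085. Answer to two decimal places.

M((Na0.36K0.64)AlSi3O8) = 272.528 g/mol; M(Na2O) = 61.979 g/mol.
Moles Na2O per formula unit = 0.36 Na ÷ 2 = 0.1800.
Na2O fraction = (0.1800 × 61.979) / 272.528 = 11.156/272.528 = 0.0409.

4.09 wt%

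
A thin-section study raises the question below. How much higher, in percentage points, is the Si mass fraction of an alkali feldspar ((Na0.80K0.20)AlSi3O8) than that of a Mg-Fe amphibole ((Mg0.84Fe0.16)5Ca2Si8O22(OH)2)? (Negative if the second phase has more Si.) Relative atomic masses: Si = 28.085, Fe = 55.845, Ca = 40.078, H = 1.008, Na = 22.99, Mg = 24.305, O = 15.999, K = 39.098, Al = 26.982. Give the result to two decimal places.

4.92 percentage points

M((Na0.80K0.20)AlSi3O8) = 265.441 g/mol, so wt% Si = 84.255/265.441 × 100 = 31.74%.
M((Mg0.84Fe0.16)5Ca2Si8O22(OH)2) = 837.585 g/mol, so wt% Si = 224.680/837.585 × 100 = 26.82%.
31.74 − 26.82 = 4.92 pp.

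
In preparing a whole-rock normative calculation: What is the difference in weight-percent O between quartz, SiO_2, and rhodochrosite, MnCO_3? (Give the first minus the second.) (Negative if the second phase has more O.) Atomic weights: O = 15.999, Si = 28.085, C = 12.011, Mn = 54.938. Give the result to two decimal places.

O in SiO_2: molar mass 60.083 g/mol; 2×15.999 = 31.998 g → 53.26 wt%.
O in MnCO_3: molar mass 114.946 g/mol; 3×15.999 = 47.997 g → 41.76 wt%.
Difference = 53.26 − 41.76 = 11.50 percentage points.

11.50 percentage points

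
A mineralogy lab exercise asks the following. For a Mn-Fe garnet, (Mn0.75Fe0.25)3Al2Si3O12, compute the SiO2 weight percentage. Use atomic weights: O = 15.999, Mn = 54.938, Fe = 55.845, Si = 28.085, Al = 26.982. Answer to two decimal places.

Molar mass of (Mn0.75Fe0.25)3Al2Si3O12 = 2.25·54.938 + 0.75·55.845 + 2·26.982 + 3·28.085 + 12·15.999 = 495.701 g/mol.
Each formula unit contains 3 Si, equivalent to 3/1 = 3.0000 mol SiO2.
M(SiO2) = 1×28.085 + 2×15.999 = 60.083 g/mol.
Mass of SiO2 per formula unit = 3.0000 × 60.083 = 180.249 g.
SiO2 wt% = 180.249 / 495.701 × 100 = 36.36%.

36.36 wt%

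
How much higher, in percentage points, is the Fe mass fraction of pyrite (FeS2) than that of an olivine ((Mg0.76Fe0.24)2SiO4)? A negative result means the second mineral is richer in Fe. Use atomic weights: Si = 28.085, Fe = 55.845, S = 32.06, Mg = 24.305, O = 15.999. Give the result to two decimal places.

M(FeS2) = 119.965 g/mol, so wt% Fe = 55.845/119.965 × 100 = 46.55%.
M((Mg0.76Fe0.24)2SiO4) = 155.830 g/mol, so wt% Fe = 26.806/155.830 × 100 = 17.20%.
46.55 − 17.20 = 29.35 pp.

29.35 percentage points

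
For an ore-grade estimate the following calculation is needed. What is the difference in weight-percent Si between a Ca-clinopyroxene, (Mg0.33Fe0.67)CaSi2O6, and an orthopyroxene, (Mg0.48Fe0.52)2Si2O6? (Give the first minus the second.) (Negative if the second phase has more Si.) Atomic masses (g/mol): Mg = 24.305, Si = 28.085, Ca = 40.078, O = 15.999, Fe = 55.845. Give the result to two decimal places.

M((Mg0.33Fe0.67)CaSi2O6) = 237.679 g/mol, so wt% Si = 56.170/237.679 × 100 = 23.63%.
M((Mg0.48Fe0.52)2Si2O6) = 233.576 g/mol, so wt% Si = 56.170/233.576 × 100 = 24.05%.
23.63 − 24.05 = -0.42 pp.

-0.42 percentage points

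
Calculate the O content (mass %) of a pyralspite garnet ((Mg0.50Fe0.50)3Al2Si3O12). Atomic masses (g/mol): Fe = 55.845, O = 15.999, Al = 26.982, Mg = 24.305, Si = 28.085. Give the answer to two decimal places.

42.62 mass %

Molar mass of (Mg0.50Fe0.50)3Al2Si3O12: 1.50*24.305 + 1.50*55.845 + 2*26.982 + 3*28.085 + 12*15.999 = 450.432 g/mol.
Mass of O per formula unit: 12 × 15.999 = 191.988 g.
Weight fraction O = 191.988 / 450.432 = 0.4262.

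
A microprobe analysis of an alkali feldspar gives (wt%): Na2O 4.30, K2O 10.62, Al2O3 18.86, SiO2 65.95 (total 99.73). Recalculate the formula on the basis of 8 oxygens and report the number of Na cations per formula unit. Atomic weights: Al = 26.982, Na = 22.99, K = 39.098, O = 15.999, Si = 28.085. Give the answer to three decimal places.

0.379 Na apfu

Na2O (M=61.979): mol = 0.06938; Na = 0.13876, O = 0.06938.
K2O (M=94.195): mol = 0.11274; K = 0.22548, O = 0.11274.
Al2O3 (M=101.961): mol = 0.18497; Al = 0.36994, O = 0.55491.
SiO2 (M=60.083): mol = 1.09765; Si = 1.09765, O = 2.19530.
ΣO = 2.93233; factor = 8/ΣO = 2.72821.
Na apfu = 0.13876 × 2.72821 = 0.379.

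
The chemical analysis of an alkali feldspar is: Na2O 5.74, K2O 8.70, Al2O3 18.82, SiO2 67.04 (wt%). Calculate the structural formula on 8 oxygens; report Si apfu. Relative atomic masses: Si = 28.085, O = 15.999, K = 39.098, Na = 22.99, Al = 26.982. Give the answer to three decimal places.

3.005 Si apfu

Na2O: 5.74/61.979 = 0.09261 mol → 0.18522 mol Na, 0.09261 mol O.
K2O: 8.70/94.195 = 0.09236 mol → 0.18472 mol K, 0.09236 mol O.
Al2O3: 18.82/101.961 = 0.18458 mol → 0.36916 mol Al, 0.55374 mol O.
SiO2: 67.04/60.083 = 1.11579 mol → 1.11579 mol Si, 2.23158 mol O.
Total oxygen = 2.97029 mol. Normalization factor = 8/2.97029 = 2.69334.
Si per 8 O = 1.11579 × 2.69334 = 3.005.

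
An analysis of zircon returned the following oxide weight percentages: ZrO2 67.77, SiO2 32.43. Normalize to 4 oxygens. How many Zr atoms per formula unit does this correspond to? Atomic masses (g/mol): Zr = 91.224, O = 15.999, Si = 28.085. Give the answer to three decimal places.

ZrO2: 67.77/123.222 = 0.54998 mol → 0.54998 mol Zr, 1.09996 mol O.
SiO2: 32.43/60.083 = 0.53975 mol → 0.53975 mol Si, 1.07950 mol O.
Total oxygen = 2.17946 mol. Normalization factor = 4/2.17946 = 1.83532.
Zr per 4 O = 0.54998 × 1.83532 = 1.009.

1.009 Zr apfu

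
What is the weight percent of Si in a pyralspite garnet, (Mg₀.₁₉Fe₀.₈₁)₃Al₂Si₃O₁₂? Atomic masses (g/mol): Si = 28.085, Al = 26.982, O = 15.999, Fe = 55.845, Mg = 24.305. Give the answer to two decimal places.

17.56 wt%

Molar mass of (Mg₀.₁₉Fe₀.₈₁)₃Al₂Si₃O₁₂: 0.57·24.305 + 2.43·55.845 + 2·26.982 + 3·28.085 + 12·15.999 = 479.764 g/mol.
Mass of Si per formula unit: 3 × 28.085 = 84.255 g.
Weight fraction Si = 84.255 / 479.764 = 0.1756.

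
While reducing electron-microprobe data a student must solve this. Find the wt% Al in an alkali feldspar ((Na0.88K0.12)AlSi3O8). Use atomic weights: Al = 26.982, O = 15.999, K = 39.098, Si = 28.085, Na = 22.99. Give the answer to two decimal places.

M((Na0.88K0.12)AlSi3O8) = 264.152 g/mol.
Al contributes 1 × 26.982 = 26.982 g per mole.
26.982/264.152 = 0.1021 → 10.21%.

10.21 weight percent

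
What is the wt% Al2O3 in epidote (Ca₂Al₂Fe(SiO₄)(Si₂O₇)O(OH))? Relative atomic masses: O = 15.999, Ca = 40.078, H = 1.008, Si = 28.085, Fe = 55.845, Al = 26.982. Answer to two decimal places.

21.10 wt%

Formula mass = 483.215 g/mol.
2 Al → 1.0000 mol Al2O3 per formula unit; M(Al2O3) = 101.961, so Al2O3 mass = 101.961 g.
101.961/483.215 × 100 = 21.10 wt%.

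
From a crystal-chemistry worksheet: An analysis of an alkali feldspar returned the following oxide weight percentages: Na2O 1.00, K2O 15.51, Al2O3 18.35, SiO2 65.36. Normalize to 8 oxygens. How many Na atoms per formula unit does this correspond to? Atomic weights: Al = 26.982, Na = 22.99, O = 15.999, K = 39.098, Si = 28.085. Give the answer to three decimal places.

0.089 Na apfu

Na2O (M=61.979): mol = 0.01613; Na = 0.03226, O = 0.01613.
K2O (M=94.195): mol = 0.16466; K = 0.32932, O = 0.16466.
Al2O3 (M=101.961): mol = 0.17997; Al = 0.35994, O = 0.53991.
SiO2 (M=60.083): mol = 1.08783; Si = 1.08783, O = 2.17566.
ΣO = 2.89636; factor = 8/ΣO = 2.76209.
Na apfu = 0.03226 × 2.76209 = 0.089.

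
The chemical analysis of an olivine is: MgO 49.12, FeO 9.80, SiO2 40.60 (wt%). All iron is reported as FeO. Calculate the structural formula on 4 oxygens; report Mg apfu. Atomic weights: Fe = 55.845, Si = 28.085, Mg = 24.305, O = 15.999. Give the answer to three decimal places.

1.801 Mg apfu

49.12 wt% MgO ÷ 40.304 g/mol = 1.21874 mol, giving 1.21874 Mg and 1.21874 O.
9.80 wt% FeO ÷ 71.844 g/mol = 0.13641 mol, giving 0.13641 Fe and 0.13641 O.
40.60 wt% SiO2 ÷ 60.083 g/mol = 0.67573 mol, giving 0.67573 Si and 1.35146 O.
Oxygen sums to 2.70661; scaling by 4/2.70661 = 1.47786 puts the formula on 4 O.
Mg: 1.21874 × 1.47786 = 1.801 atoms per formula unit.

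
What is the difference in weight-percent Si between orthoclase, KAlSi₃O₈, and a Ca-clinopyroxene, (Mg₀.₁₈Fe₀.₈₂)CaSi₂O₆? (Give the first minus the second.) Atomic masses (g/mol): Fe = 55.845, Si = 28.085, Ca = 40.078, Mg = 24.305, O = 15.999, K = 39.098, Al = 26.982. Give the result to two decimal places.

Si in KAlSi₃O₈: molar mass 278.327 g/mol; 3×28.085 = 84.255 g → 30.27 wt%.
Si in (Mg₀.₁₈Fe₀.₈₂)CaSi₂O₆: molar mass 242.410 g/mol; 2×28.085 = 56.170 g → 23.17 wt%.
Difference = 30.27 − 23.17 = 7.10 percentage points.

7.10 percentage points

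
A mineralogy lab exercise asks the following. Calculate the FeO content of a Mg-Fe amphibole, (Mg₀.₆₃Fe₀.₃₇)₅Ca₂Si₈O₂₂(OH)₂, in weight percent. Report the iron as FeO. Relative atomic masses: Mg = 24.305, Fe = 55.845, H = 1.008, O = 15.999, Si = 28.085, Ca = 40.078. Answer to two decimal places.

Formula mass = 870.702 g/mol.
1.85 Fe → 1.8500 mol FeO per formula unit; M(FeO) = 71.844, so FeO mass = 132.911 g.
132.911/870.702 × 100 = 15.26 wt%.

15.26 wt%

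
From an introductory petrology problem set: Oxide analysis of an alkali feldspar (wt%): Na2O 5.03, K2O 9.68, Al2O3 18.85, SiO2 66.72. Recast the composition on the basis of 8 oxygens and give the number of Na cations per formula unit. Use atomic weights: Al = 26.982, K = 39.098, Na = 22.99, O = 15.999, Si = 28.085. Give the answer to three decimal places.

Na2O: 5.03/61.979 = 0.08116 mol → 0.16232 mol Na, 0.08116 mol O.
K2O: 9.68/94.195 = 0.10277 mol → 0.20554 mol K, 0.10277 mol O.
Al2O3: 18.85/101.961 = 0.18487 mol → 0.36974 mol Al, 0.55461 mol O.
SiO2: 66.72/60.083 = 1.11046 mol → 1.11046 mol Si, 2.22092 mol O.
Total oxygen = 2.95946 mol. Normalization factor = 8/2.95946 = 2.70320.
Na per 8 O = 0.16232 × 2.70320 = 0.439.

0.439 Na apfu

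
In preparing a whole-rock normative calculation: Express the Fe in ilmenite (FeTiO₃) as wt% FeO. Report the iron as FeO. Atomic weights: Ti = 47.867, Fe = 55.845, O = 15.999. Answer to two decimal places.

47.36 wt%

Molar mass of FeTiO₃ = 1·55.845 + 1·47.867 + 3·15.999 = 151.709 g/mol.
Each formula unit contains 1 Fe, equivalent to 1/1 = 1.0000 mol FeO.
M(FeO) = 1×55.845 + 1×15.999 = 71.844 g/mol.
Mass of FeO per formula unit = 1.0000 × 71.844 = 71.844 g.
FeO wt% = 71.844 / 151.709 × 100 = 47.36%.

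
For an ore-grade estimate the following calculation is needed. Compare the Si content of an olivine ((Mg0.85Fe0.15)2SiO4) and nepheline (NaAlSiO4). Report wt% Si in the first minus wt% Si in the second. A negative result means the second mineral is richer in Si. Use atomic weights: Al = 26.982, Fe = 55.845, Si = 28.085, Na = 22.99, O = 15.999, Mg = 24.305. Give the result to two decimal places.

Si in (Mg0.85Fe0.15)2SiO4: molar mass 150.153 g/mol; 1×28.085 = 28.085 g → 18.70 wt%.
Si in NaAlSiO4: molar mass 142.053 g/mol; 1×28.085 = 28.085 g → 19.77 wt%.
Difference = 18.70 − 19.77 = -1.07 percentage points.

-1.07 percentage points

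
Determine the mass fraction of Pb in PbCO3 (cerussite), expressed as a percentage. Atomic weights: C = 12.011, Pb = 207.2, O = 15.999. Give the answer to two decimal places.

Formula mass = 1×207.2 + 1×12.011 + 3×15.999 = 267.208 g/mol, of which 207.200 g is Pb.
So Pb makes up 207.200/267.208 = 0.7754 of the mass, i.e. 77.54%.

77.54 mass %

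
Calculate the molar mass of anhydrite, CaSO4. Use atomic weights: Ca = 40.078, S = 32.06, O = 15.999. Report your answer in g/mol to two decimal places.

136.13 g/mol

M = 1(40.078) + 1(32.06) + 4(15.999)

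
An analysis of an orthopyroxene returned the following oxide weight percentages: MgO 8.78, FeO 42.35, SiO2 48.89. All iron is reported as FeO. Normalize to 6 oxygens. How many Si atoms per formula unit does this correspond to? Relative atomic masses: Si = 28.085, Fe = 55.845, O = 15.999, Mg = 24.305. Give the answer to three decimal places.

2.005 Si apfu

MgO: 8.78/40.304 = 0.21784 mol → 0.21784 mol Mg, 0.21784 mol O.
FeO: 42.35/71.844 = 0.58947 mol → 0.58947 mol Fe, 0.58947 mol O.
SiO2: 48.89/60.083 = 0.81371 mol → 0.81371 mol Si, 1.62742 mol O.
Total oxygen = 2.43473 mol. Normalization factor = 6/2.43473 = 2.46434.
Si per 6 O = 0.81371 × 2.46434 = 2.005.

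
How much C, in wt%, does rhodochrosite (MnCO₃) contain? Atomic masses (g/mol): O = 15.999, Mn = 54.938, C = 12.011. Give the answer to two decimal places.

10.45 wt%

Formula mass = 1*54.938 + 1*12.011 + 3*15.999 = 114.946 g/mol, of which 12.011 g is C.
So C makes up 12.011/114.946 = 0.1045 of the mass, i.e. 10.45%.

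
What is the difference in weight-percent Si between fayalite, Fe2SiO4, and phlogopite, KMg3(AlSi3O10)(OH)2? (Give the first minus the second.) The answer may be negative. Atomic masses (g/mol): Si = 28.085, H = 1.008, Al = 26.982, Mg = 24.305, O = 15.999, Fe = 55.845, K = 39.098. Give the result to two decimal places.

M(Fe2SiO4) = 203.771 g/mol, so wt% Si = 28.085/203.771 × 100 = 13.78%.
M(KMg3(AlSi3O10)(OH)2) = 417.254 g/mol, so wt% Si = 84.255/417.254 × 100 = 20.19%.
13.78 − 20.19 = -6.41 pp.

-6.41 percentage points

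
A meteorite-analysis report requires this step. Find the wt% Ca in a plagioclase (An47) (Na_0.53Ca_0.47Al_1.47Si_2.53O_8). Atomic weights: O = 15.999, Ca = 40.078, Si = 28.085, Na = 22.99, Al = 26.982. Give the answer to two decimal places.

Molar mass of Na_0.53Ca_0.47Al_1.47Si_2.53O_8: 0.53×22.99 + 0.47×40.078 + 1.47×26.982 + 2.53×28.085 + 8×15.999 = 269.732 g/mol.
Mass of Ca per formula unit: 0.47 × 40.078 = 18.837 g.
Weight fraction Ca = 18.837 / 269.732 = 0.0698.

6.98 wt%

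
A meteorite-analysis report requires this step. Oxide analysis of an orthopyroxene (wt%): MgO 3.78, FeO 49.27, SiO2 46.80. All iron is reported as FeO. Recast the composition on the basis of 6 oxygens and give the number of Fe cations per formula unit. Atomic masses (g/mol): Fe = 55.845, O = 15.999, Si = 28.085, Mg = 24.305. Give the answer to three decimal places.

MgO: 3.78/40.304 = 0.09379 mol → 0.09379 mol Mg, 0.09379 mol O.
FeO: 49.27/71.844 = 0.68579 mol → 0.68579 mol Fe, 0.68579 mol O.
SiO2: 46.80/60.083 = 0.77892 mol → 0.77892 mol Si, 1.55784 mol O.
Total oxygen = 2.33742 mol. Normalization factor = 6/2.33742 = 2.56693.
Fe per 6 O = 0.68579 × 2.56693 = 1.760.

1.760 Fe apfu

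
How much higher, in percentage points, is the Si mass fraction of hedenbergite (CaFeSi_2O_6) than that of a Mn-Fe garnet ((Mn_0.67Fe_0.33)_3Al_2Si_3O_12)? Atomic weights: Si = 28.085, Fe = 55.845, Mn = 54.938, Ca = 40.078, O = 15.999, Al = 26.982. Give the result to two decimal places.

5.65 percentage points

First mineral: 56.170 g Si in 248.087 g formula = 22.64 wt% Si.
Second mineral: 84.255 g Si in 495.919 g formula = 16.99 wt% Si.
22.64% − 16.99% gives a difference of 5.65 percentage points.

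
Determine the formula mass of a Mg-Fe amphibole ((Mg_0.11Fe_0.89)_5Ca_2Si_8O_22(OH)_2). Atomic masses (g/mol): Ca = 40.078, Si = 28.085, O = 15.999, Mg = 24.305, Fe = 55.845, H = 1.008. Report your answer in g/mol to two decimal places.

The formula mass is the sum 0.55*24.305 + 4.45*55.845 + 2*40.078 + 8*28.085 + 24*15.999 + 2*1.008.

952.71 g/mol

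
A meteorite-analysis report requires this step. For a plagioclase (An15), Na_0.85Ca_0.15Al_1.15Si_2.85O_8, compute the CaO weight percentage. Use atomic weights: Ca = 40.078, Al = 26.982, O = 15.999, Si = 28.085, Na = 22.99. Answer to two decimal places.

3.18 wt%

Molar mass of Na_0.85Ca_0.15Al_1.15Si_2.85O_8 = 0.85×22.99 + 0.15×40.078 + 1.15×26.982 + 2.85×28.085 + 8×15.999 = 264.617 g/mol.
Each formula unit contains 0.15 Ca, equivalent to 0.15/1 = 0.1500 mol CaO.
M(CaO) = 1×40.078 + 1×15.999 = 56.077 g/mol.
Mass of CaO per formula unit = 0.1500 × 56.077 = 8.412 g.
CaO wt% = 8.412 / 264.617 × 100 = 3.18%.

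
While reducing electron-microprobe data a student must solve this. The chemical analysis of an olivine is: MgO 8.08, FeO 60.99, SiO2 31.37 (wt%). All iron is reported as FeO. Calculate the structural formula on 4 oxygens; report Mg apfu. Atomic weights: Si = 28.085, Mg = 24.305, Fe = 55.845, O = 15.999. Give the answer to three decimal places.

MgO (M=40.304): mol = 0.20048; Mg = 0.20048, O = 0.20048.
FeO (M=71.844): mol = 0.84892; Fe = 0.84892, O = 0.84892.
SiO2 (M=60.083): mol = 0.52211; Si = 0.52211, O = 1.04422.
ΣO = 2.09362; factor = 4/ΣO = 1.91057.
Mg apfu = 0.20048 × 1.91057 = 0.383.

0.383 Mg apfu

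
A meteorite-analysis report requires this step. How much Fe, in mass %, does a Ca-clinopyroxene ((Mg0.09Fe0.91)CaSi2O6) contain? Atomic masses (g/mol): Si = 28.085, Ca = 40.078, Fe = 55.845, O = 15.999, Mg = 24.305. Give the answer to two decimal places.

Formula mass = 0.09*24.305 + 0.91*55.845 + 1*40.078 + 2*28.085 + 6*15.999 = 245.248 g/mol, of which 50.819 g is Fe.
So Fe makes up 50.819/245.248 = 0.2072 of the mass, i.e. 20.72%.

20.72 mass %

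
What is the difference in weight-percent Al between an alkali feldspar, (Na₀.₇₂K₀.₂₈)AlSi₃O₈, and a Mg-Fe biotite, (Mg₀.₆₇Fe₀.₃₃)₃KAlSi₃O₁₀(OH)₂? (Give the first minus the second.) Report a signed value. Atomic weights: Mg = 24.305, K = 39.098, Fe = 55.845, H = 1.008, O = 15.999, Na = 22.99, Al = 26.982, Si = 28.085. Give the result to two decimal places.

4.10 percentage points

Al in (Na₀.₇₂K₀.₂₈)AlSi₃O₈: molar mass 266.729 g/mol; 1×26.982 = 26.982 g → 10.12 wt%.
Al in (Mg₀.₆₇Fe₀.₃₃)₃KAlSi₃O₁₀(OH)₂: molar mass 448.479 g/mol; 1×26.982 = 26.982 g → 6.02 wt%.
Difference = 10.12 − 6.02 = 4.10 percentage points.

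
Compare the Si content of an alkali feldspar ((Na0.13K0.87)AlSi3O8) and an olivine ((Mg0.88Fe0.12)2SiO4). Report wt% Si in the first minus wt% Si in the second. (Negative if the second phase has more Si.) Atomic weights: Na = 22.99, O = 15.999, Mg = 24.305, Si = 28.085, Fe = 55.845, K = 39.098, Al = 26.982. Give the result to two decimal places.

Si in (Na0.13K0.87)AlSi3O8: molar mass 276.233 g/mol; 3×28.085 = 84.255 g → 30.50 wt%.
Si in (Mg0.88Fe0.12)2SiO4: molar mass 148.261 g/mol; 1×28.085 = 28.085 g → 18.94 wt%.
Difference = 30.50 − 18.94 = 11.56 percentage points.

11.56 percentage points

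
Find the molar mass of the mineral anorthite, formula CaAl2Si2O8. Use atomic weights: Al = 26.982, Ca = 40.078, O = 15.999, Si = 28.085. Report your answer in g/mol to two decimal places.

M = 1×40.078 + 2×26.982 + 2×28.085 + 8×15.999

278.20 g/mol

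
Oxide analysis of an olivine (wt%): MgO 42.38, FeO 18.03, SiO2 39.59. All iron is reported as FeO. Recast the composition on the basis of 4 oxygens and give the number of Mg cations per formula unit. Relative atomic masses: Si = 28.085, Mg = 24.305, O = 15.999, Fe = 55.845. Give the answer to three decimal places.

MgO (M=40.304): mol = 1.05151; Mg = 1.05151, O = 1.05151.
FeO (M=71.844): mol = 0.25096; Fe = 0.25096, O = 0.25096.
SiO2 (M=60.083): mol = 0.65892; Si = 0.65892, O = 1.31784.
ΣO = 2.62031; factor = 4/ΣO = 1.52654.
Mg apfu = 1.05151 × 1.52654 = 1.605.

1.605 Mg apfu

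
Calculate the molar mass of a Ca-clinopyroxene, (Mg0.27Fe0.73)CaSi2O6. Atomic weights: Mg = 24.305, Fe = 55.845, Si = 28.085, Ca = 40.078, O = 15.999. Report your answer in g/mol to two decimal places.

M = 0.27×24.305 + 0.73×55.845 + 1×40.078 + 2×28.085 + 6×15.999

239.57 g/mol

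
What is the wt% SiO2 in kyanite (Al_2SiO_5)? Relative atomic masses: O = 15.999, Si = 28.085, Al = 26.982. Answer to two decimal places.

37.08 wt%

Formula mass = 162.044 g/mol.
1 Si → 1.0000 mol SiO2 per formula unit; M(SiO2) = 60.083, so SiO2 mass = 60.083 g.
60.083/162.044 × 100 = 37.08 wt%.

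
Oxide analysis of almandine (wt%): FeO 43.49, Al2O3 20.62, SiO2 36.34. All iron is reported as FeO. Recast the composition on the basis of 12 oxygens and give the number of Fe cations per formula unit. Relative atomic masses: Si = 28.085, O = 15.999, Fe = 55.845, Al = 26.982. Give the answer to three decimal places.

FeO: 43.49/71.844 = 0.60534 mol → 0.60534 mol Fe, 0.60534 mol O.
Al2O3: 20.62/101.961 = 0.20223 mol → 0.40446 mol Al, 0.60669 mol O.
SiO2: 36.34/60.083 = 0.60483 mol → 0.60483 mol Si, 1.20966 mol O.
Total oxygen = 2.42169 mol. Normalization factor = 12/2.42169 = 4.95522.
Fe per 12 O = 0.60534 × 4.95522 = 3.000.

3.000 Fe apfu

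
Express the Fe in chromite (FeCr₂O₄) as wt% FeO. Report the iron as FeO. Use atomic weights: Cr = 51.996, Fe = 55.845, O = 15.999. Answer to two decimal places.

Molar mass of FeCr₂O₄ = 1·55.845 + 2·51.996 + 4·15.999 = 223.833 g/mol.
Each formula unit contains 1 Fe, equivalent to 1/1 = 1.0000 mol FeO.
M(FeO) = 1×55.845 + 1×15.999 = 71.844 g/mol.
Mass of FeO per formula unit = 1.0000 × 71.844 = 71.844 g.
FeO wt% = 71.844 / 223.833 × 100 = 32.10%.

32.10 wt%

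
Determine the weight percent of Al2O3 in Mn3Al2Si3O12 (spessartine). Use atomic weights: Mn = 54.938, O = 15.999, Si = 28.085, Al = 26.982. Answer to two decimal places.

20.60 wt%

Formula mass = 495.021 g/mol.
2 Al → 1.0000 mol Al2O3 per formula unit; M(Al2O3) = 101.961, so Al2O3 mass = 101.961 g.
101.961/495.021 × 100 = 20.60 wt%.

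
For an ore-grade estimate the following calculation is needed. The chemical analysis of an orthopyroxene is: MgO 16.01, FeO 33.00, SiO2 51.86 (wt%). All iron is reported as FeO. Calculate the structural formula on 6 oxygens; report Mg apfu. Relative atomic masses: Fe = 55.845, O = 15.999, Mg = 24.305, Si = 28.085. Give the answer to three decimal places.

0.923 Mg apfu

MgO (M=40.304): mol = 0.39723; Mg = 0.39723, O = 0.39723.
FeO (M=71.844): mol = 0.45933; Fe = 0.45933, O = 0.45933.
SiO2 (M=60.083): mol = 0.86314; Si = 0.86314, O = 1.72628.
ΣO = 2.58284; factor = 6/ΣO = 2.32302.
Mg apfu = 0.39723 × 2.32302 = 0.923.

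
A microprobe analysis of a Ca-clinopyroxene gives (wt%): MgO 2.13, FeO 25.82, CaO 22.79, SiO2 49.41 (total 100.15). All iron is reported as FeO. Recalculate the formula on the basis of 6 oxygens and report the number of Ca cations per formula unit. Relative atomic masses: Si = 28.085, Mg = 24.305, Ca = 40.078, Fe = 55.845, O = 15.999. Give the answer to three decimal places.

0.990 Ca apfu

MgO: 2.13/40.304 = 0.05285 mol → 0.05285 mol Mg, 0.05285 mol O.
FeO: 25.82/71.844 = 0.35939 mol → 0.35939 mol Fe, 0.35939 mol O.
CaO: 22.79/56.077 = 0.40641 mol → 0.40641 mol Ca, 0.40641 mol O.
SiO2: 49.41/60.083 = 0.82236 mol → 0.82236 mol Si, 1.64472 mol O.
Total oxygen = 2.46337 mol. Normalization factor = 6/2.46337 = 2.43569.
Ca per 6 O = 0.40641 × 2.43569 = 0.990.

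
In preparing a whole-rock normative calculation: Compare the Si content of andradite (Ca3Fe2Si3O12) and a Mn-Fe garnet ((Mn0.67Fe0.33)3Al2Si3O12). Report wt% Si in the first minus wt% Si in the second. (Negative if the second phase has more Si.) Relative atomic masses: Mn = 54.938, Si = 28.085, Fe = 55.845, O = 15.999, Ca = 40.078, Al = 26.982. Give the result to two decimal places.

-0.41 percentage points

M(Ca3Fe2Si3O12) = 508.167 g/mol, so wt% Si = 84.255/508.167 × 100 = 16.58%.
M((Mn0.67Fe0.33)3Al2Si3O12) = 495.919 g/mol, so wt% Si = 84.255/495.919 × 100 = 16.99%.
16.58 − 16.99 = -0.41 pp.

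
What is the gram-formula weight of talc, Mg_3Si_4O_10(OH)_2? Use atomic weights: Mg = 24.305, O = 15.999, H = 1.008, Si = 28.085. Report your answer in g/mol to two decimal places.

379.26 g/mol

M = 3×24.305 + 4×28.085 + 12×15.999 + 2×1.008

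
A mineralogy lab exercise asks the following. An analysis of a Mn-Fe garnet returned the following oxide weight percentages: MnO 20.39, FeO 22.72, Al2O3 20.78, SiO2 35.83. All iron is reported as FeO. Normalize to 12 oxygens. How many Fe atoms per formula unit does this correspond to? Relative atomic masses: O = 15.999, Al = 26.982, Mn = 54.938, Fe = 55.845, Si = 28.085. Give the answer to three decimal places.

1.576 Fe apfu

MnO: 20.39/70.937 = 0.28744 mol → 0.28744 mol Mn, 0.28744 mol O.
FeO: 22.72/71.844 = 0.31624 mol → 0.31624 mol Fe, 0.31624 mol O.
Al2O3: 20.78/101.961 = 0.20380 mol → 0.40760 mol Al, 0.61140 mol O.
SiO2: 35.83/60.083 = 0.59634 mol → 0.59634 mol Si, 1.19268 mol O.
Total oxygen = 2.40776 mol. Normalization factor = 12/2.40776 = 4.98389.
Fe per 12 O = 0.31624 × 4.98389 = 1.576.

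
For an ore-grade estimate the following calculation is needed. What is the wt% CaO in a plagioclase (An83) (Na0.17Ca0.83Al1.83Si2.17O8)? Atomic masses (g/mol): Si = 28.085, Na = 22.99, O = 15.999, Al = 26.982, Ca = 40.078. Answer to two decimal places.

16.90 wt%

M(Na0.17Ca0.83Al1.83Si2.17O8) = 275.487 g/mol; M(CaO) = 56.077 g/mol.
Moles CaO per formula unit = 0.83 Ca ÷ 1 = 0.8300.
CaO fraction = (0.8300 × 56.077) / 275.487 = 46.544/275.487 = 0.1690.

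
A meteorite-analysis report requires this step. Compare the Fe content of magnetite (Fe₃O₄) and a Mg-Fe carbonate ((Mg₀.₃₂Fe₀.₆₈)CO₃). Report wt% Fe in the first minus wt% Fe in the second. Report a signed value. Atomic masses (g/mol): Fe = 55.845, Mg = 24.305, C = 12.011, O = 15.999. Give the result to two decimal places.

36.45 percentage points

First mineral: 167.535 g Fe in 231.531 g formula = 72.36 wt% Fe.
Second mineral: 37.975 g Fe in 105.760 g formula = 35.91 wt% Fe.
72.36% − 35.91% gives a difference of 36.45 percentage points.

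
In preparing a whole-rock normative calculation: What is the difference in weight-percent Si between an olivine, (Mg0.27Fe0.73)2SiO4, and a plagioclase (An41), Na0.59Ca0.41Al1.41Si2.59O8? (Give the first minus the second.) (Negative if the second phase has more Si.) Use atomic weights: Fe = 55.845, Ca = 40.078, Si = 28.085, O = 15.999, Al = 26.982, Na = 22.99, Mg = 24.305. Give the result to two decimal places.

First mineral: 28.085 g Si in 186.739 g formula = 15.04 wt% Si.
Second mineral: 72.740 g Si in 268.773 g formula = 27.06 wt% Si.
15.04% − 27.06% gives a difference of -12.02 percentage points.

-12.02 percentage points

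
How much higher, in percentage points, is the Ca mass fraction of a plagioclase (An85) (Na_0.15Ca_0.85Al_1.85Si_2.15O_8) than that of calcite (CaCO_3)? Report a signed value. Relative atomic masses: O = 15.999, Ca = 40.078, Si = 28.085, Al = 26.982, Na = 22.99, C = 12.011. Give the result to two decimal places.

-27.69 percentage points

Ca in Na_0.15Ca_0.85Al_1.85Si_2.15O_8: molar mass 275.806 g/mol; 0.85×40.078 = 34.066 g → 12.35 wt%.
Ca in CaCO_3: molar mass 100.086 g/mol; 1×40.078 = 40.078 g → 40.04 wt%.
Difference = 12.35 − 40.04 = -27.69 percentage points.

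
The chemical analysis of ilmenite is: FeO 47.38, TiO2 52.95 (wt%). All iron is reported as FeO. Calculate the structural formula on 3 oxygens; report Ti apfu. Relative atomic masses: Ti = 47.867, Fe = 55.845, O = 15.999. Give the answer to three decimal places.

FeO: 47.38/71.844 = 0.65948 mol → 0.65948 mol Fe, 0.65948 mol O.
TiO2: 52.95/79.865 = 0.66299 mol → 0.66299 mol Ti, 1.32598 mol O.
Total oxygen = 1.98546 mol. Normalization factor = 3/1.98546 = 1.51098.
Ti per 3 O = 0.66299 × 1.51098 = 1.002.

1.002 Ti apfu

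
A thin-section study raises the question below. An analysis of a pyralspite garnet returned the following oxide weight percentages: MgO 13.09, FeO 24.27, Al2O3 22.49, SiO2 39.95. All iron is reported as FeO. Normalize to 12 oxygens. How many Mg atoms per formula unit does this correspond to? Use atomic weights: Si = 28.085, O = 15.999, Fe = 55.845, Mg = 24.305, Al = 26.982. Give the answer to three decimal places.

MgO (M=40.304): mol = 0.32478; Mg = 0.32478, O = 0.32478.
FeO (M=71.844): mol = 0.33782; Fe = 0.33782, O = 0.33782.
Al2O3 (M=101.961): mol = 0.22057; Al = 0.44114, O = 0.66171.
SiO2 (M=60.083): mol = 0.66491; Si = 0.66491, O = 1.32982.
ΣO = 2.65413; factor = 12/ΣO = 4.52126.
Mg apfu = 0.32478 × 4.52126 = 1.468.

1.468 Mg apfu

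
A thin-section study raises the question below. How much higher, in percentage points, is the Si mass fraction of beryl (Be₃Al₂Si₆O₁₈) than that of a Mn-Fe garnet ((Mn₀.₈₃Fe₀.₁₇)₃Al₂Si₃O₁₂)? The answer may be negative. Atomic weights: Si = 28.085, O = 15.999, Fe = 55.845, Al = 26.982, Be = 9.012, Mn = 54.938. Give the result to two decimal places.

14.35 percentage points

Si in Be₃Al₂Si₆O₁₈: molar mass 537.492 g/mol; 6×28.085 = 168.510 g → 31.35 wt%.
Si in (Mn₀.₈₃Fe₀.₁₇)₃Al₂Si₃O₁₂: molar mass 495.484 g/mol; 3×28.085 = 84.255 g → 17.00 wt%.
Difference = 31.35 − 17.00 = 14.35 percentage points.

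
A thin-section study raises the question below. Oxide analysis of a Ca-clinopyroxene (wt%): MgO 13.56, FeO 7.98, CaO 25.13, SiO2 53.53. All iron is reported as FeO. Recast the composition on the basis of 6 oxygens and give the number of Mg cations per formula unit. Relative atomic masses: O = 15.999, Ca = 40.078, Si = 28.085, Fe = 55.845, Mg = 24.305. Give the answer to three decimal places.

13.56 wt% MgO ÷ 40.304 g/mol = 0.33644 mol, giving 0.33644 Mg and 0.33644 O.
7.98 wt% FeO ÷ 71.844 g/mol = 0.11107 mol, giving 0.11107 Fe and 0.11107 O.
25.13 wt% CaO ÷ 56.077 g/mol = 0.44813 mol, giving 0.44813 Ca and 0.44813 O.
53.53 wt% SiO2 ÷ 60.083 g/mol = 0.89093 mol, giving 0.89093 Si and 1.78186 O.
Oxygen sums to 2.67750; scaling by 6/2.67750 = 2.24090 puts the formula on 6 O.
Mg: 0.33644 × 2.24090 = 0.754 atoms per formula unit.

0.754 Mg apfu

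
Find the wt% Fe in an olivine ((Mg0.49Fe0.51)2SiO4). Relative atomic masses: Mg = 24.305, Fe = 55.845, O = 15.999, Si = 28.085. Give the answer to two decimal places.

32.95 wt%

Molar mass of (Mg0.49Fe0.51)2SiO4: 0.98×24.305 + 1.02×55.845 + 1×28.085 + 4×15.999 = 172.862 g/mol.
Mass of Fe per formula unit: 1.02 × 55.845 = 56.962 g.
Weight fraction Fe = 56.962 / 172.862 = 0.3295.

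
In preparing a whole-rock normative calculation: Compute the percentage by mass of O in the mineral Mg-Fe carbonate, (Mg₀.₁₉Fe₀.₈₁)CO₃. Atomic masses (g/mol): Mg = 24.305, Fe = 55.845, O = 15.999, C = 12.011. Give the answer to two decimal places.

Formula mass = 0.19×24.305 + 0.81×55.845 + 1×12.011 + 3×15.999 = 109.860 g/mol, of which 47.997 g is O.
So O makes up 47.997/109.860 = 0.4369 of the mass, i.e. 43.69%.

43.69 mass %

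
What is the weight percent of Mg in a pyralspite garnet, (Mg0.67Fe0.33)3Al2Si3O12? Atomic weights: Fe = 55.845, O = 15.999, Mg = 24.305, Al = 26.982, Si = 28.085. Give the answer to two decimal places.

11.25 mass %

Formula mass = 2.01×24.305 + 0.99×55.845 + 2×26.982 + 3×28.085 + 12×15.999 = 434.347 g/mol, of which 48.853 g is Mg.
So Mg makes up 48.853/434.347 = 0.1125 of the mass, i.e. 11.25%.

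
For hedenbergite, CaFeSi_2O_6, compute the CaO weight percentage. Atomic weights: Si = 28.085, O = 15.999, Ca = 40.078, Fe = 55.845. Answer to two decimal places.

22.60 wt%

Formula mass = 248.087 g/mol.
1 Ca → 1.0000 mol CaO per formula unit; M(CaO) = 56.077, so CaO mass = 56.077 g.
56.077/248.087 × 100 = 22.60 wt%.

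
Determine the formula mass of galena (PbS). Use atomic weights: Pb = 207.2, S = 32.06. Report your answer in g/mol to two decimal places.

239.26 g/mol

The formula mass is the sum 1(207.2) + 1(32.06).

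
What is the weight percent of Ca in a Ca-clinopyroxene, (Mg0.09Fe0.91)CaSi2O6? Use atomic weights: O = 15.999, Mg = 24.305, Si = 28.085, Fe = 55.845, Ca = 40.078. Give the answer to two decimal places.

16.34 wt%

Formula mass = 0.09×24.305 + 0.91×55.845 + 1×40.078 + 2×28.085 + 6×15.999 = 245.248 g/mol, of which 40.078 g is Ca.
So Ca makes up 40.078/245.248 = 0.1634 of the mass, i.e. 16.34%.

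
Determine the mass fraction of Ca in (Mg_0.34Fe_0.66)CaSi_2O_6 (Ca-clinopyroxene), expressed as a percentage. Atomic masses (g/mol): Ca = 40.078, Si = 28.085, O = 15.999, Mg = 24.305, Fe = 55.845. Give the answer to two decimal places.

Formula mass = 0.34*24.305 + 0.66*55.845 + 1*40.078 + 2*28.085 + 6*15.999 = 237.363 g/mol, of which 40.078 g is Ca.
So Ca makes up 40.078/237.363 = 0.1688 of the mass, i.e. 16.88%.

16.88 wt%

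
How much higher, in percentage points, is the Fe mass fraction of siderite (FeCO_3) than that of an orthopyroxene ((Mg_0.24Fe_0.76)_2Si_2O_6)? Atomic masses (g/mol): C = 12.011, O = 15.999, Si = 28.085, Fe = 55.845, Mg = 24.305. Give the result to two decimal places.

14.07 percentage points

Fe in FeCO_3: molar mass 115.853 g/mol; 1×55.845 = 55.845 g → 48.20 wt%.
Fe in (Mg_0.24Fe_0.76)_2Si_2O_6: molar mass 248.715 g/mol; 1.52×55.845 = 84.884 g → 34.13 wt%.
Difference = 48.20 − 34.13 = 14.07 percentage points.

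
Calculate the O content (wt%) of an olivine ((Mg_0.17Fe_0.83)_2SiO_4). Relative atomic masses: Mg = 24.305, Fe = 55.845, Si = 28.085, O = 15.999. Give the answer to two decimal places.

33.15 wt%

Formula mass = 0.34·24.305 + 1.66·55.845 + 1·28.085 + 4·15.999 = 193.047 g/mol, of which 63.996 g is O.
So O makes up 63.996/193.047 = 0.3315 of the mass, i.e. 33.15%.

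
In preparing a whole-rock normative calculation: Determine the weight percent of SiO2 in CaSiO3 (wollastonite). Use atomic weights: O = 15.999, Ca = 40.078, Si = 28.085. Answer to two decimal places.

51.72 wt%

M(CaSiO3) = 116.160 g/mol; M(SiO2) = 60.083 g/mol.
Moles SiO2 per formula unit = 1 Si ÷ 1 = 1.0000.
SiO2 fraction = (1.0000 × 60.083) / 116.160 = 60.083/116.160 = 0.5172.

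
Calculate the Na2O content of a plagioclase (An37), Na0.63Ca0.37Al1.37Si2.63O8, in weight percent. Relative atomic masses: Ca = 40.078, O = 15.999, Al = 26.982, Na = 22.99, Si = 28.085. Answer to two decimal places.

M(Na0.63Ca0.37Al1.37Si2.63O8) = 268.133 g/mol; M(Na2O) = 61.979 g/mol.
Moles Na2O per formula unit = 0.63 Na ÷ 2 = 0.3150.
Na2O fraction = (0.3150 × 61.979) / 268.133 = 19.523/268.133 = 0.0728.

7.28 wt%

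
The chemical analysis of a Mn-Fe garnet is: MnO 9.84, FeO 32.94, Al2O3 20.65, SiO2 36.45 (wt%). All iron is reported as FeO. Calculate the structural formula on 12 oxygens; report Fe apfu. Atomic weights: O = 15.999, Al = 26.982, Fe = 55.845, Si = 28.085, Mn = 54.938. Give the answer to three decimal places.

MnO: 9.84/70.937 = 0.13871 mol → 0.13871 mol Mn, 0.13871 mol O.
FeO: 32.94/71.844 = 0.45849 mol → 0.45849 mol Fe, 0.45849 mol O.
Al2O3: 20.65/101.961 = 0.20253 mol → 0.40506 mol Al, 0.60759 mol O.
SiO2: 36.45/60.083 = 0.60666 mol → 0.60666 mol Si, 1.21332 mol O.
Total oxygen = 2.41811 mol. Normalization factor = 12/2.41811 = 4.96255.
Fe per 12 O = 0.45849 × 4.96255 = 2.275.

2.275 Fe apfu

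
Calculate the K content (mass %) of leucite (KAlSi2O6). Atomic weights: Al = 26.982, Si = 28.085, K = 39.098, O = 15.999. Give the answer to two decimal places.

M(KAlSi2O6) = 218.244 g/mol.
K contributes 1 × 39.098 = 39.098 g per mole.
39.098/218.244 = 0.1791 → 17.91%.

17.91 mass %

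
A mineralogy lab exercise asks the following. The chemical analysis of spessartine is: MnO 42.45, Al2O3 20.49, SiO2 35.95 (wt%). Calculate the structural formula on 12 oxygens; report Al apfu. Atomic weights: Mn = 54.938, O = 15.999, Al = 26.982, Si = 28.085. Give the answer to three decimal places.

MnO (M=70.937): mol = 0.59842; Mn = 0.59842, O = 0.59842.
Al2O3 (M=101.961): mol = 0.20096; Al = 0.40192, O = 0.60288.
SiO2 (M=60.083): mol = 0.59834; Si = 0.59834, O = 1.19668.
ΣO = 2.39798; factor = 12/ΣO = 5.00421.
Al apfu = 0.40192 × 5.00421 = 2.011.

2.011 Al apfu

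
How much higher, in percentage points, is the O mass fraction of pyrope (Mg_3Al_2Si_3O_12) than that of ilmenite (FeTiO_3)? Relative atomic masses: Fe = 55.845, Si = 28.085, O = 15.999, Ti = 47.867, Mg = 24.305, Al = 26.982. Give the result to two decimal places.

15.99 percentage points

First mineral: 191.988 g O in 403.122 g formula = 47.63 wt% O.
Second mineral: 47.997 g O in 151.709 g formula = 31.64 wt% O.
47.63% − 31.64% gives a difference of 15.99 percentage points.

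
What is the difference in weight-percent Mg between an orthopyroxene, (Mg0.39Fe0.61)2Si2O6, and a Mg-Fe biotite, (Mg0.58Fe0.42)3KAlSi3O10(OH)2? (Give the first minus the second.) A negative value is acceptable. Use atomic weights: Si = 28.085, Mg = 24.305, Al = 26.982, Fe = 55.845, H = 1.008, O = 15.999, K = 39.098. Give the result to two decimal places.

First mineral: 18.958 g Mg in 239.253 g formula = 7.92 wt% Mg.
Second mineral: 42.291 g Mg in 456.994 g formula = 9.25 wt% Mg.
7.92% − 9.25% gives a difference of -1.33 percentage points.

-1.33 percentage points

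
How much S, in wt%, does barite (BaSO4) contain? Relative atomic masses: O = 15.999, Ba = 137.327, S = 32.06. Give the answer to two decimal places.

Formula mass = 1·137.327 + 1·32.06 + 4·15.999 = 233.383 g/mol, of which 32.060 g is S.
So S makes up 32.060/233.383 = 0.1374 of the mass, i.e. 13.74%.

13.74 wt%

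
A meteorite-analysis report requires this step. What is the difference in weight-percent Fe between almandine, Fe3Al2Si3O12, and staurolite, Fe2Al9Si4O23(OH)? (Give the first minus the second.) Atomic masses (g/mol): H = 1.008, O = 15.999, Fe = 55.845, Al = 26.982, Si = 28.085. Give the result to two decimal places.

20.55 percentage points

M(Fe3Al2Si3O12) = 497.742 g/mol, so wt% Fe = 167.535/497.742 × 100 = 33.66%.
M(Fe2Al9Si4O23(OH)) = 851.852 g/mol, so wt% Fe = 111.690/851.852 × 100 = 13.11%.
33.66 − 13.11 = 20.55 pp.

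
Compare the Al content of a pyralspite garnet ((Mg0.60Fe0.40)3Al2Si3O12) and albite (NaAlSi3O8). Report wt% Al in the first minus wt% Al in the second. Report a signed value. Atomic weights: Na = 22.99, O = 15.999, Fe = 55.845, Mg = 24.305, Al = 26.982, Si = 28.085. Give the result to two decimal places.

First mineral: 53.964 g Al in 440.970 g formula = 12.24 wt% Al.
Second mineral: 26.982 g Al in 262.219 g formula = 10.29 wt% Al.
12.24% − 10.29% gives a difference of 1.95 percentage points.

1.95 percentage points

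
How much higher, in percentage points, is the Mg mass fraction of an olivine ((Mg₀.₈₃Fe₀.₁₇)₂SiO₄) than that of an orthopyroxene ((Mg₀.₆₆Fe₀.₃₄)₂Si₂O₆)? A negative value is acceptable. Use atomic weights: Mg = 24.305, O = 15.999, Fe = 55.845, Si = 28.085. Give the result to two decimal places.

First mineral: 40.346 g Mg in 151.415 g formula = 26.65 wt% Mg.
Second mineral: 32.083 g Mg in 222.221 g formula = 14.44 wt% Mg.
26.65% − 14.44% gives a difference of 12.21 percentage points.

12.21 percentage points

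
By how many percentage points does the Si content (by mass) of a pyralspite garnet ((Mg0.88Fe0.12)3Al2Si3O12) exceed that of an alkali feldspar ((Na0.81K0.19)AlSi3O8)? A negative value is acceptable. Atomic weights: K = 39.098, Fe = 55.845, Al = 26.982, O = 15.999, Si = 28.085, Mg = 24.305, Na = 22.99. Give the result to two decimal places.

Si in (Mg0.88Fe0.12)3Al2Si3O12: molar mass 414.476 g/mol; 3×28.085 = 84.255 g → 20.33 wt%.
Si in (Na0.81K0.19)AlSi3O8: molar mass 265.280 g/mol; 3×28.085 = 84.255 g → 31.76 wt%.
Difference = 20.33 − 31.76 = -11.43 percentage points.

-11.43 percentage points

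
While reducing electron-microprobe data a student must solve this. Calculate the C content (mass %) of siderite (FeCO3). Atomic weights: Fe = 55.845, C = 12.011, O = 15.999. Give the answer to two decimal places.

Molar mass of FeCO3: 1*55.845 + 1*12.011 + 3*15.999 = 115.853 g/mol.
Mass of C per formula unit: 1 × 12.011 = 12.011 g.
Weight fraction C = 12.011 / 115.853 = 0.1037.

10.37 mass %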